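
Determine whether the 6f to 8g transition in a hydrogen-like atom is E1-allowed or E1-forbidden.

allowed

l: 3 → 4 (Δl = +1). Δl = ±1 satisfied.
All E1 selection rules are satisfied.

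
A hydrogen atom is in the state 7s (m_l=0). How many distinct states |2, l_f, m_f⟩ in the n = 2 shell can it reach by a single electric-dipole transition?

3

E1 requires Δl = ±1, so l_f ∈ {-1, 1}; with 0 ≤ l_f ≤ n_f−1 = 1, the allowed l_f values are {1}.
For l_f = 1: m_f ∈ {m_i−1, m_i, m_i+1} ∩ [−1, 1] = {-1, 0, 1} → 3 states.
Total: 3.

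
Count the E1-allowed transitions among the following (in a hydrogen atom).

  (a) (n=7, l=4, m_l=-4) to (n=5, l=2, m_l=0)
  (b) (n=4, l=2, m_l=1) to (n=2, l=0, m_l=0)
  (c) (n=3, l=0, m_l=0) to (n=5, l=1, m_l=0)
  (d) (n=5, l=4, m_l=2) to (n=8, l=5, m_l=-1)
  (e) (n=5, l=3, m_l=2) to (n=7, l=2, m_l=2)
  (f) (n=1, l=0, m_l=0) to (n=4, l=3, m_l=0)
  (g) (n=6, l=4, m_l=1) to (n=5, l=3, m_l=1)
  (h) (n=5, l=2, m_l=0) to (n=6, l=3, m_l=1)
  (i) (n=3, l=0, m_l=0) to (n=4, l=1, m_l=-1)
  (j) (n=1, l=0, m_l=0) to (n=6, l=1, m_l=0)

(a) forbidden — Δl = -2 (E1 requires Δl = ±1); Δm_l = +4 (E1 requires Δm_l = 0, ±1)
(b) forbidden — Δl = -2 (E1 requires Δl = ±1)
(c) allowed
(d) forbidden — Δm_l = -3 (E1 requires Δm_l = 0, ±1)
(e) allowed
(f) forbidden — Δl = +3 (E1 requires Δl = ±1)
(g) allowed
(h) allowed
(i) allowed
(j) allowed
Total allowed: 6 of 10.

6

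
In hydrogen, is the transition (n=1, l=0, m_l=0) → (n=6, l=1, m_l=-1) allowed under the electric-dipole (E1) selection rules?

Initial l = 0, final l = 1, so Δl = +1. E1 requires Δl = ±1: ✓.
Δm_l = -1 − (0) = -1. E1 requires Δm_l = 0, ±1: ✓.
All E1 selection rules are satisfied.

allowed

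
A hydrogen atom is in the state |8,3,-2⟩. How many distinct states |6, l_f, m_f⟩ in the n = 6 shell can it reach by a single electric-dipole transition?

5

E1 requires Δl = ±1, so l_f ∈ {2, 4}; with 0 ≤ l_f ≤ n_f−1 = 5, the allowed l_f values are {2, 4}.
For l_f = 2: m_f ∈ {m_i−1, m_i, m_i+1} ∩ [−2, 2] = {-2, -1} → 2 states.
For l_f = 4: m_f ∈ {m_i−1, m_i, m_i+1} ∩ [−4, 4] = {-3, -2, -1} → 3 states.
Total: 5.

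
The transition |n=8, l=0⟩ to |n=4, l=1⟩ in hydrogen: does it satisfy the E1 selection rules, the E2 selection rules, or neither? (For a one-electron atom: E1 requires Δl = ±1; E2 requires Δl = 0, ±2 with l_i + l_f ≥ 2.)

Δl = 1 − 0 = +1; l_i + l_f = 1.
E1 (Δl = ±1): satisfied.
E2 (Δl = 0,±2, l_i+l_f ≥ 2): not satisfied.

E1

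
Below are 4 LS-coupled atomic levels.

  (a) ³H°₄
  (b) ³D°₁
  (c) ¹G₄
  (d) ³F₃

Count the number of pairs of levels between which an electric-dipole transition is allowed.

(a)–(b): forbidden (parity, ΔL, ΔJ).
(a)–(c): forbidden (ΔS).
(a)–(d): forbidden (ΔL).
(b)–(c): forbidden (ΔS, ΔL, ΔJ).
(b)–(d): forbidden (ΔJ).
(c)–(d): forbidden (parity, ΔS).
Allowed pairs: 0 of 6.

0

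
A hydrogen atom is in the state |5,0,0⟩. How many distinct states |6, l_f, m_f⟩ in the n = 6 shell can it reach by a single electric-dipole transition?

E1 requires Δl = ±1, so l_f ∈ {-1, 1}; with 0 ≤ l_f ≤ n_f−1 = 5, the allowed l_f values are {1}.
For l_f = 1: m_f ∈ {m_i−1, m_i, m_i+1} ∩ [−1, 1] = {-1, 0, 1} → 3 states.
Total: 3.

3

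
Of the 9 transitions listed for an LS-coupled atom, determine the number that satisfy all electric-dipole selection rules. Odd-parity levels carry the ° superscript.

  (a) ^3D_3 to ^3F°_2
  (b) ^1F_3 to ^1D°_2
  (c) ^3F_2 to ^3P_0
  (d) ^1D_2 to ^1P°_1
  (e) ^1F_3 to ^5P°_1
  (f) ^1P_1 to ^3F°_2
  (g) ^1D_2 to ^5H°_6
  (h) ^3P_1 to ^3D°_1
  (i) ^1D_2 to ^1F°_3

(a) allowed
(b) allowed
(c) forbidden (parity, ΔL, ΔJ fail)
(d) allowed
(e) forbidden (ΔS, ΔL, ΔJ fail)
(f) forbidden (ΔS, ΔL fail)
(g) forbidden (ΔS, ΔL, ΔJ fail)
(h) allowed
(i) allowed
Total allowed: 5 of 9.

5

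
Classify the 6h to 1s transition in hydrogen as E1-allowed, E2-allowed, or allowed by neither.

neither

Δl = 0 − 5 = -5; l_i + l_f = 5.
E1 (Δl = ±1): not satisfied.
E2 (Δl = 0,±2, l_i+l_f ≥ 2): not satisfied.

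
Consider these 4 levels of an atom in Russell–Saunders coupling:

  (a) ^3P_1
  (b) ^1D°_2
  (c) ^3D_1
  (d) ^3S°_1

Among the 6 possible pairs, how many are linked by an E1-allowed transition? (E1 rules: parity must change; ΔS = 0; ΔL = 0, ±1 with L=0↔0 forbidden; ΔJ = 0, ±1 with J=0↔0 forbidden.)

(a)–(b): forbidden (ΔS).
(a)–(c): forbidden (parity).
(a)–(d): allowed.
(b)–(c): forbidden (ΔS).
(b)–(d): forbidden (parity, ΔS, ΔL).
(c)–(d): forbidden (ΔL).
Allowed pairs: 1 of 6.

1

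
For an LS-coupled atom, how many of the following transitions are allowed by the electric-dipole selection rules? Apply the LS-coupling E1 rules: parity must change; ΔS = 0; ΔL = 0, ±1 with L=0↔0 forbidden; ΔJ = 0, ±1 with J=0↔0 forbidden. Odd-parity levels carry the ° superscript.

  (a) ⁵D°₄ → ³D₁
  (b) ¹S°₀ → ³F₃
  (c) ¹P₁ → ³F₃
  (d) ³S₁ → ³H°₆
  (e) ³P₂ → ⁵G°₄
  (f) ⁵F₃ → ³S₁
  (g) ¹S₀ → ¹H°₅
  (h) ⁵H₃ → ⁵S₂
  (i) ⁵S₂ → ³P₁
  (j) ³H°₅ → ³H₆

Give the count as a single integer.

1

(a) forbidden (ΔS, ΔJ fail)
(b) forbidden (ΔS, ΔL, ΔJ fail)
(c) forbidden (parity, ΔS, ΔL, ΔJ fail)
(d) forbidden (ΔL, ΔJ fail)
(e) forbidden (ΔS, ΔL, ΔJ fail)
(f) forbidden (parity, ΔS, ΔL, ΔJ fail)
(g) forbidden (ΔL, ΔJ fail)
(h) forbidden (parity, ΔL fail)
(i) forbidden (parity, ΔS fail)
(j) allowed
Total allowed: 1 of 10.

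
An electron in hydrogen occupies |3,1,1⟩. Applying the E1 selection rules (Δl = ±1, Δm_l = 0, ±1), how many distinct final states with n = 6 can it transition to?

4

E1 requires Δl = ±1, so l_f ∈ {0, 2}; with 0 ≤ l_f ≤ n_f−1 = 5, the allowed l_f values are {0, 2}.
For l_f = 0: m_f ∈ {m_i−1, m_i, m_i+1} ∩ [−0, 0] = {0} → 1 state.
For l_f = 2: m_f ∈ {m_i−1, m_i, m_i+1} ∩ [−2, 2] = {0, 1, 2} → 3 states.
Total: 4.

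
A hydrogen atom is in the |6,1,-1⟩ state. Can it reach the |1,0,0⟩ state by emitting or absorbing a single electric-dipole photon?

Initial l = 1, final l = 0, so Δl = -1. E1 requires Δl = ±1: ✓.
m_l: -1 → 0 (Δm_l = +1). |Δm_l| ≤ 1 ✓.
All E1 selection rules are satisfied.

allowed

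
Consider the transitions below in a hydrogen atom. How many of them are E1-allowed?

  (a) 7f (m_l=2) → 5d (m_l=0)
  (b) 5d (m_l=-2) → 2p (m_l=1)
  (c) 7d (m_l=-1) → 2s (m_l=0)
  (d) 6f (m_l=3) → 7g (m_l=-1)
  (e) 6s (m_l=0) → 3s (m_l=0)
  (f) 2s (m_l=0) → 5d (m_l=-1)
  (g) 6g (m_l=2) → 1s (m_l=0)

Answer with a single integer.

0

(a) forbidden — Δm_l = -2 (E1 requires Δm_l = 0, ±1)
(b) forbidden — Δm_l = +3 (E1 requires Δm_l = 0, ±1)
(c) forbidden — Δl = -2 (E1 requires Δl = ±1)
(d) forbidden — Δm_l = -4 (E1 requires Δm_l = 0, ±1)
(e) forbidden — Δl = +0 (E1 requires Δl = ±1)
(f) forbidden — Δl = +2 (E1 requires Δl = ±1)
(g) forbidden — Δl = -4 (E1 requires Δl = ±1); Δm_l = -2 (E1 requires Δm_l = 0, ±1)
Total allowed: 0 of 7.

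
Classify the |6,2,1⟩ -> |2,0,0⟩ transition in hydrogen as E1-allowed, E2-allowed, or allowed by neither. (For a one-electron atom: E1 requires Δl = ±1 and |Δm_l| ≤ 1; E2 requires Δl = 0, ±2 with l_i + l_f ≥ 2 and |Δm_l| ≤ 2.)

Δl = 0 − 2 = -2; l_i + l_f = 2.
Δm_l = -1.
E1 (Δl = ±1, |Δm_l| ≤ 1): not satisfied.
E2 (Δl = 0,±2, l_i+l_f ≥ 2, |Δm_l| ≤ 2): satisfied.

E2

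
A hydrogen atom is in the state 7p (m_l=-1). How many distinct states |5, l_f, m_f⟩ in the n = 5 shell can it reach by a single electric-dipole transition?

E1 requires Δl = ±1, so l_f ∈ {0, 2}; with 0 ≤ l_f ≤ n_f−1 = 4, the allowed l_f values are {0, 2}.
For l_f = 0: m_f ∈ {m_i−1, m_i, m_i+1} ∩ [−0, 0] = {0} → 1 state.
For l_f = 2: m_f ∈ {m_i−1, m_i, m_i+1} ∩ [−2, 2] = {-2, -1, 0} → 3 states.
Total: 4.

4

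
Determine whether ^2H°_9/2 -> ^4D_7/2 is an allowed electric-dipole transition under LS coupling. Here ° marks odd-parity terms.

forbidden

Parity must change: odd → even — ok.
ΔS = 0: S: 1/2 → 3/2 — fails.
ΔL = 0, ±1 (not L=0↔0): L: 5 → 2, ΔL = -3 — fails.
ΔJ = 0, ±1 (not J=0↔0): J: 9/2 → 7/2, ΔJ = -1 — ok.
Rule(s) violated: ΔS, ΔL.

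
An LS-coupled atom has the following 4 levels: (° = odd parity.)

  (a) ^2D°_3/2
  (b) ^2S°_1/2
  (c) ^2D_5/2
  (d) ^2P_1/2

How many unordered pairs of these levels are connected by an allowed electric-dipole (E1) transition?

3

(a)–(b): forbidden (parity, ΔL).
(a)–(c): allowed.
(a)–(d): allowed.
(b)–(c): forbidden (ΔL, ΔJ).
(b)–(d): allowed.
(c)–(d): forbidden (parity, ΔJ).
Allowed pairs: 3 of 6.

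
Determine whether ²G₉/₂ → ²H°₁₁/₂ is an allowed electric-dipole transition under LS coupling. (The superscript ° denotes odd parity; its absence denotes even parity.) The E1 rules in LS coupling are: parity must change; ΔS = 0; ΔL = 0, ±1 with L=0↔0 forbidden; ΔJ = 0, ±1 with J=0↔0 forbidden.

ΔJ = 0, ±1 (not J=0↔0): J: 9/2 → 11/2, ΔJ = +1 — ✓.
ΔS = 0: S: 1/2 → 1/2 — ✓.
ΔL = 0, ±1 (not L=0↔0): L: 4 → 5, ΔL = +1 — ✓.
Parity must change: even → odd — ✓.
All four E1 rules are satisfied.

allowed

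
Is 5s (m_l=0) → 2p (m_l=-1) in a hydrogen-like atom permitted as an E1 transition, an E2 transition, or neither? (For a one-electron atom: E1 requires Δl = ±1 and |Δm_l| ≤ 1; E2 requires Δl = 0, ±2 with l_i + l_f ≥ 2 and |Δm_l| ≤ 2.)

E1

Δl = 1 − 0 = +1; l_i + l_f = 1.
Δm_l = -1.
E1 (Δl = ±1, |Δm_l| ≤ 1): satisfied.
E2 (Δl = 0,±2, l_i+l_f ≥ 2, |Δm_l| ≤ 2): not satisfied.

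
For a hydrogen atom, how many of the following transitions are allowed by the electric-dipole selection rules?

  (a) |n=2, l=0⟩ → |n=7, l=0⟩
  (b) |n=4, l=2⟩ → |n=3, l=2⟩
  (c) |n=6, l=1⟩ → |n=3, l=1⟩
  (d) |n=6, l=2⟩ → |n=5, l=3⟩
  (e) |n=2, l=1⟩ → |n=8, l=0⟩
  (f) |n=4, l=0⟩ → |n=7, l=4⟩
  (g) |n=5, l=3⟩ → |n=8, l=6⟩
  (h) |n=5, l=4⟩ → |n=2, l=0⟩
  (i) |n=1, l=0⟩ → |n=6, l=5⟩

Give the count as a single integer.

2

(a) forbidden — Δl = +0 (E1 requires Δl = ±1)
(b) forbidden — Δl = +0 (E1 requires Δl = ±1)
(c) forbidden — Δl = +0 (E1 requires Δl = ±1)
(d) allowed
(e) allowed
(f) forbidden — Δl = +4 (E1 requires Δl = ±1)
(g) forbidden — Δl = +3 (E1 requires Δl = ±1)
(h) forbidden — Δl = -4 (E1 requires Δl = ±1)
(i) forbidden — Δl = +5 (E1 requires Δl = ±1)
Total allowed: 2 of 9.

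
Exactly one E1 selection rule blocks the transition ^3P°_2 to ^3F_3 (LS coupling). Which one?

Initial level: S=1, L=1, J=2, parity odd. Final level: S=1, L=3, J=3, parity even.
ΔS = 0: S: 1 → 1 — ok.
ΔL = 0, ±1 (not L=0↔0): L: 1 → 3, ΔL = +2 — fails.
Parity must change: odd → even — ok.
ΔJ = 0, ±1 (not J=0↔0): J: 2 → 3, ΔJ = +1 — ok.

the ΔL = 0, ±1 rule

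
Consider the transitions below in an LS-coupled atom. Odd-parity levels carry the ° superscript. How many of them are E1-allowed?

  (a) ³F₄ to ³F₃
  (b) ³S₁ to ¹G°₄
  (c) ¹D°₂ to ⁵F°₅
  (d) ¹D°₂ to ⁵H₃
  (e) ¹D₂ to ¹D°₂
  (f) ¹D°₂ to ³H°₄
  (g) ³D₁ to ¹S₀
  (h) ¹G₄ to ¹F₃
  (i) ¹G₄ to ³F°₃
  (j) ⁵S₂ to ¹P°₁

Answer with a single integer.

(a) forbidden (parity fails)
(b) forbidden (ΔS, ΔL, ΔJ fail)
(c) forbidden (parity, ΔS, ΔJ fail)
(d) forbidden (ΔS, ΔL fail)
(e) allowed
(f) forbidden (parity, ΔS, ΔL, ΔJ fail)
(g) forbidden (parity, ΔS, ΔL fail)
(h) forbidden (parity fails)
(i) forbidden (ΔS fails)
(j) forbidden (ΔS fails)
Total allowed: 1 of 10.

1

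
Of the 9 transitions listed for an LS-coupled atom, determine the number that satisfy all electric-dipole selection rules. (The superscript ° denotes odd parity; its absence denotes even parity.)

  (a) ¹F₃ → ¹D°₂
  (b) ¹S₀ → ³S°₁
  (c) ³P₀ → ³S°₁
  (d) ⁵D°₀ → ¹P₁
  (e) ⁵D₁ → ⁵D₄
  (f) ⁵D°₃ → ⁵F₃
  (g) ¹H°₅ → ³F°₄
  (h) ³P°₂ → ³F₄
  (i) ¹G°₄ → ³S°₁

(a) allowed
(b) forbidden (ΔS, ΔL fail)
(c) allowed
(d) forbidden (ΔS fails)
(e) forbidden (parity, ΔJ fail)
(f) allowed
(g) forbidden (parity, ΔS, ΔL fail)
(h) forbidden (ΔL, ΔJ fail)
(i) forbidden (parity, ΔS, ΔL, ΔJ fail)
Total allowed: 3 of 9.

3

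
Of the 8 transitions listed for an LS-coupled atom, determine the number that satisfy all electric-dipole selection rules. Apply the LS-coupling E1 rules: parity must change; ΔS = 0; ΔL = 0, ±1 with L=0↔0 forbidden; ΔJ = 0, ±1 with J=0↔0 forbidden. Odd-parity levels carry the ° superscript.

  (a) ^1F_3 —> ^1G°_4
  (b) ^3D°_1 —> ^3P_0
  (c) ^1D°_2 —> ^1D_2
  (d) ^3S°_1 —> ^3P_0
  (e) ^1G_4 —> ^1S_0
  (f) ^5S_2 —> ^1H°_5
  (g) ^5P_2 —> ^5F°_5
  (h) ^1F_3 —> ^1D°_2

(a) allowed
(b) allowed
(c) allowed
(d) allowed
(e) forbidden (parity, ΔL, ΔJ fail)
(f) forbidden (ΔS, ΔL, ΔJ fail)
(g) forbidden (ΔL, ΔJ fail)
(h) allowed
Total allowed: 5 of 8.

5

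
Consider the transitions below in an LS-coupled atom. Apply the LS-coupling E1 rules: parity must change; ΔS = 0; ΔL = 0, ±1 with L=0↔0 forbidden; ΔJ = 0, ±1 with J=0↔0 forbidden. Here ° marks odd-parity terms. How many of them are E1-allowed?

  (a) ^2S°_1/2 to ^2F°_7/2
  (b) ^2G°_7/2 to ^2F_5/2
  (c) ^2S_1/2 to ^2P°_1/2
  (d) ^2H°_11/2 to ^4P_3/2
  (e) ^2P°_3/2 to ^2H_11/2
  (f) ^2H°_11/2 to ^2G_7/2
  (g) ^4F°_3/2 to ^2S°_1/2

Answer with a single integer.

2

(a) forbidden (parity, ΔL, ΔJ fail)
(b) allowed
(c) allowed
(d) forbidden (ΔS, ΔL, ΔJ fail)
(e) forbidden (ΔL, ΔJ fail)
(f) forbidden (ΔJ fails)
(g) forbidden (parity, ΔS, ΔL fail)
Total allowed: 2 of 7.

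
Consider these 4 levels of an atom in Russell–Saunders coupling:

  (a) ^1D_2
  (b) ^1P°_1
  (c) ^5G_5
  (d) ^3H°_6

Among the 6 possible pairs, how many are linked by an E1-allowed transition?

(a)–(b): allowed.
(a)–(c): forbidden (parity, ΔS, ΔL, ΔJ).
(a)–(d): forbidden (ΔS, ΔL, ΔJ).
(b)–(c): forbidden (ΔS, ΔL, ΔJ).
(b)–(d): forbidden (parity, ΔS, ΔL, ΔJ).
(c)–(d): forbidden (ΔS).
Allowed pairs: 1 of 6.

1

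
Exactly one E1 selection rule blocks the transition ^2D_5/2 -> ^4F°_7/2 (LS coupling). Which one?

the ΔS = 0 rule

Initial level: S=1/2, L=2, J=5/2, parity even. Final level: S=3/2, L=3, J=7/2, parity odd.
ΔJ = 0, ±1 (not J=0↔0): J: 5/2 → 7/2, ΔJ = +1 — passes.
Parity must change: even → odd — passes.
ΔL = 0, ±1 (not L=0↔0): L: 2 → 3, ΔL = +1 — passes.
ΔS = 0: S: 1/2 → 3/2 — fails.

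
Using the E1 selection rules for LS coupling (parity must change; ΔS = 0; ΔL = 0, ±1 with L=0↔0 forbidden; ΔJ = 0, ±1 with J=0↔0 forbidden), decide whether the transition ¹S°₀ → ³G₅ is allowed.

Initial level: S=0, L=0, J=0, parity odd. Final level: S=1, L=4, J=5, parity even.
Parity must change: odd → even — ✓.
ΔS = 0: S: 0 → 1 — ✗.
ΔL = 0, ±1 (not L=0↔0): L: 0 → 4, ΔL = +4 — ✗.
ΔJ = 0, ±1 (not J=0↔0): J: 0 → 5, ΔJ = +5 — ✗.
Rule(s) violated: ΔS, ΔL, ΔJ.

forbidden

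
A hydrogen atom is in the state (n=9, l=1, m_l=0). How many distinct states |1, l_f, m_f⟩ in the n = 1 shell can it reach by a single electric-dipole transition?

E1 requires Δl = ±1, so l_f ∈ {0, 2}; with 0 ≤ l_f ≤ n_f−1 = 0, the allowed l_f values are {0}.
For l_f = 0: m_f ∈ {m_i−1, m_i, m_i+1} ∩ [−0, 0] = {0} → 1 state.
Total: 1.

1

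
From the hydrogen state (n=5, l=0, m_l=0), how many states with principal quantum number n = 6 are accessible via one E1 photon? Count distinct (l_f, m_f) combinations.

E1 requires Δl = ±1, so l_f ∈ {-1, 1}; with 0 ≤ l_f ≤ n_f−1 = 5, the allowed l_f values are {1}.
For l_f = 1: m_f ∈ {m_i−1, m_i, m_i+1} ∩ [−1, 1] = {-1, 0, 1} → 3 states.
Total: 3.

3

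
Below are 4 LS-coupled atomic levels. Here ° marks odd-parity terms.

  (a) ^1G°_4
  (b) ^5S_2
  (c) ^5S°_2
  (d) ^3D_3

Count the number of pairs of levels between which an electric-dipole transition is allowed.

0

(a)–(b): forbidden (ΔS, ΔL, ΔJ).
(a)–(c): forbidden (parity, ΔS, ΔL, ΔJ).
(a)–(d): forbidden (ΔS, ΔL).
(b)–(c): forbidden (ΔL).
(b)–(d): forbidden (parity, ΔS, ΔL).
(c)–(d): forbidden (ΔS, ΔL).
Allowed pairs: 0 of 6.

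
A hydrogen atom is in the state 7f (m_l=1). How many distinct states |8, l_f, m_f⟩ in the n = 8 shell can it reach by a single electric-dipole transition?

E1 requires Δl = ±1, so l_f ∈ {2, 4}; with 0 ≤ l_f ≤ n_f−1 = 7, the allowed l_f values are {2, 4}.
For l_f = 2: m_f ∈ {m_i−1, m_i, m_i+1} ∩ [−2, 2] = {0, 1, 2} → 3 states.
For l_f = 4: m_f ∈ {m_i−1, m_i, m_i+1} ∩ [−4, 4] = {0, 1, 2} → 3 states.
Total: 6.

6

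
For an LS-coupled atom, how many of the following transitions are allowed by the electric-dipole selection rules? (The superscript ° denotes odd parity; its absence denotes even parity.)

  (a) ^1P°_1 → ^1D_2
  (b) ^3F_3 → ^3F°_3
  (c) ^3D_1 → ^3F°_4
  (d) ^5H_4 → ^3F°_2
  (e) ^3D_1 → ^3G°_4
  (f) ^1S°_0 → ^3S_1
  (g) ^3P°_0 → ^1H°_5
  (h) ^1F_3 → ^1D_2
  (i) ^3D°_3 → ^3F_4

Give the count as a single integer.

(a) allowed
(b) allowed
(c) forbidden (ΔJ fails)
(d) forbidden (ΔS, ΔL, ΔJ fail)
(e) forbidden (ΔL, ΔJ fail)
(f) forbidden (ΔS, ΔL fail)
(g) forbidden (parity, ΔS, ΔL, ΔJ fail)
(h) forbidden (parity fails)
(i) allowed
Total allowed: 3 of 9.

3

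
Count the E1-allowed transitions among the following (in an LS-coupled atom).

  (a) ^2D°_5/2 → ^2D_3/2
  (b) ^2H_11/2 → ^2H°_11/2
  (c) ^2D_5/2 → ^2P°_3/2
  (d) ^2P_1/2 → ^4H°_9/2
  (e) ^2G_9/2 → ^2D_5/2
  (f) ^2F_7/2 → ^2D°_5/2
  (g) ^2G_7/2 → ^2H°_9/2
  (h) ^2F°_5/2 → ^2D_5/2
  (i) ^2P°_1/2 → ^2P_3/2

7

(a) allowed
(b) allowed
(c) allowed
(d) forbidden (ΔS, ΔL, ΔJ fail)
(e) forbidden (parity, ΔL, ΔJ fail)
(f) allowed
(g) allowed
(h) allowed
(i) allowed
Total allowed: 7 of 9.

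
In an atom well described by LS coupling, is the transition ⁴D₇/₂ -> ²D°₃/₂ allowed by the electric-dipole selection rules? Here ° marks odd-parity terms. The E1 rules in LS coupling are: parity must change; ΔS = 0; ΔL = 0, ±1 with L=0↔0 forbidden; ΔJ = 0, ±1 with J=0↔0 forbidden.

forbidden

Reading off the term symbols: S 3/2→1/2, L 2→2, J 7/2→3/2, parity even→odd.
ΔJ = 0, ±1 (not J=0↔0): J: 7/2 → 3/2, ΔJ = -2 — violated.
ΔL = 0, ±1 (not L=0↔0): L: 2 → 2, ΔL = +0 — satisfied.
ΔS = 0: S: 3/2 → 1/2 — violated.
Parity must change: even → odd — satisfied.
Rule(s) violated: ΔS, ΔJ.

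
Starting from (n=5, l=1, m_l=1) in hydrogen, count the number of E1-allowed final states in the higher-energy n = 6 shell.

4

E1 requires Δl = ±1, so l_f ∈ {0, 2}; with 0 ≤ l_f ≤ n_f−1 = 5, the allowed l_f values are {0, 2}.
For l_f = 0: m_f ∈ {m_i−1, m_i, m_i+1} ∩ [−0, 0] = {0} → 1 state.
For l_f = 2: m_f ∈ {m_i−1, m_i, m_i+1} ∩ [−2, 2] = {0, 1, 2} → 3 states.
Total: 4.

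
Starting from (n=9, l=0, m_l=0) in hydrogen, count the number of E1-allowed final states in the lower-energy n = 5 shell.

E1 requires Δl = ±1, so l_f ∈ {-1, 1}; with 0 ≤ l_f ≤ n_f−1 = 4, the allowed l_f values are {1}.
For l_f = 1: m_f ∈ {m_i−1, m_i, m_i+1} ∩ [−1, 1] = {-1, 0, 1} → 3 states.
Total: 3.

3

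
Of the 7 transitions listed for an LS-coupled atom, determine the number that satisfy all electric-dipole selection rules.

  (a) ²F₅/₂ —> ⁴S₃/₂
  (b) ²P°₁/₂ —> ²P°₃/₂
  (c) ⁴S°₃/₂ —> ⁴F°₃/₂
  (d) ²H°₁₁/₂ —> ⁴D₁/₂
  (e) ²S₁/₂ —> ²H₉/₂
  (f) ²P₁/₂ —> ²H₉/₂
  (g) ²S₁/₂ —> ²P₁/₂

(a) forbidden (parity, ΔS, ΔL fail)
(b) forbidden (parity fails)
(c) forbidden (parity, ΔL fail)
(d) forbidden (ΔS, ΔL, ΔJ fail)
(e) forbidden (parity, ΔL, ΔJ fail)
(f) forbidden (parity, ΔL, ΔJ fail)
(g) forbidden (parity fails)
Total allowed: 0 of 7.

0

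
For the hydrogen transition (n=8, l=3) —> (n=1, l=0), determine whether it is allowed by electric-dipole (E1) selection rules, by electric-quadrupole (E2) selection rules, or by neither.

neither

Δl = 0 − 3 = -3; l_i + l_f = 3.
E1 (Δl = ±1): not satisfied.
E2 (Δl = 0,±2, l_i+l_f ≥ 2): not satisfied.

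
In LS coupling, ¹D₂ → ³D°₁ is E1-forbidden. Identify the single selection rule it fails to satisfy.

Reading off the term symbols: S 0→1, L 2→2, J 2→1, parity even→odd.
Parity must change: even → odd — ✓.
ΔS = 0: S: 0 → 1 — ✗.
ΔL = 0, ±1 (not L=0↔0): L: 2 → 2, ΔL = +0 — ✓.
ΔJ = 0, ±1 (not J=0↔0): J: 2 → 1, ΔJ = -1 — ✓.

the ΔS = 0 rule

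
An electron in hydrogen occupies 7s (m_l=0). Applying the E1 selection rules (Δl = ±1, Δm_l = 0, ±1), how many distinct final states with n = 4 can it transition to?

E1 requires Δl = ±1, so l_f ∈ {-1, 1}; with 0 ≤ l_f ≤ n_f−1 = 3, the allowed l_f values are {1}.
For l_f = 1: m_f ∈ {m_i−1, m_i, m_i+1} ∩ [−1, 1] = {-1, 0, 1} → 3 states.
Total: 3.

3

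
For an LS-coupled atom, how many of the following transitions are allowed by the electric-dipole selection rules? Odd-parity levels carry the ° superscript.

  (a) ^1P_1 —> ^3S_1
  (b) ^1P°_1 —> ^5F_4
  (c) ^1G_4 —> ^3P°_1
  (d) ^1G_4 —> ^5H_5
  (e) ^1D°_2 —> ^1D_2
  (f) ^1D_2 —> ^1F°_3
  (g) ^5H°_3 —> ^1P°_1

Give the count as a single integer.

(a) forbidden (parity, ΔS fail)
(b) forbidden (ΔS, ΔL, ΔJ fail)
(c) forbidden (ΔS, ΔL, ΔJ fail)
(d) forbidden (parity, ΔS fail)
(e) allowed
(f) allowed
(g) forbidden (parity, ΔS, ΔL, ΔJ fail)
Total allowed: 2 of 7.

2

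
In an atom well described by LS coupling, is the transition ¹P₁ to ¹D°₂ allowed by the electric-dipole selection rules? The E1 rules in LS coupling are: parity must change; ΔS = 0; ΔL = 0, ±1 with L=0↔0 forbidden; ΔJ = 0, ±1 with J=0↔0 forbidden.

allowed

Initial level: S=0, L=1, J=1, parity even. Final level: S=0, L=2, J=2, parity odd.
Parity must change: even → odd — ✓.
ΔS = 0: S: 0 → 0 — ✓.
ΔL = 0, ±1 (not L=0↔0): L: 1 → 2, ΔL = +1 — ✓.
ΔJ = 0, ±1 (not J=0↔0): J: 1 → 2, ΔJ = +1 — ✓.
All four E1 rules are satisfied.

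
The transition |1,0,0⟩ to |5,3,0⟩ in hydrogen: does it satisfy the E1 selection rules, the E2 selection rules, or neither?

neither

Δl = 3 − 0 = +3; l_i + l_f = 3.
Δm_l = +0.
E1 (Δl = ±1, |Δm_l| ≤ 1): not satisfied.
E2 (Δl = 0,±2, l_i+l_f ≥ 2, |Δm_l| ≤ 2): not satisfied.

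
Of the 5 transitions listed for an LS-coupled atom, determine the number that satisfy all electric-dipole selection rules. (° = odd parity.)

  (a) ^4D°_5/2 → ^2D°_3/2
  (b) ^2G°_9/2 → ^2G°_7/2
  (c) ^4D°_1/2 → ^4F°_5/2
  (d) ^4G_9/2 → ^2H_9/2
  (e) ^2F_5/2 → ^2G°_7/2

1

(a) forbidden (parity, ΔS fail)
(b) forbidden (parity fails)
(c) forbidden (parity, ΔJ fail)
(d) forbidden (parity, ΔS fail)
(e) allowed
Total allowed: 1 of 5.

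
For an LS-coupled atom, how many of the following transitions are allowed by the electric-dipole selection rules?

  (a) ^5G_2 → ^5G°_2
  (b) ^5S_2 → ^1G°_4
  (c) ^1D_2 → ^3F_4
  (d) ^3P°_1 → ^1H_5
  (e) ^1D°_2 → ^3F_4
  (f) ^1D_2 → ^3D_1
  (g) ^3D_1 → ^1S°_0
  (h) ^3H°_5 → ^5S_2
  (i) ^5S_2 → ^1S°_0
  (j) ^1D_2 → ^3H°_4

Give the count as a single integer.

(a) allowed
(b) forbidden (ΔS, ΔL, ΔJ fail)
(c) forbidden (parity, ΔS, ΔJ fail)
(d) forbidden (ΔS, ΔL, ΔJ fail)
(e) forbidden (ΔS, ΔJ fail)
(f) forbidden (parity, ΔS fail)
(g) forbidden (ΔS, ΔL fail)
(h) forbidden (ΔS, ΔL, ΔJ fail)
(i) forbidden (ΔS, ΔL, ΔJ fail)
(j) forbidden (ΔS, ΔL, ΔJ fail)
Total allowed: 1 of 10.

1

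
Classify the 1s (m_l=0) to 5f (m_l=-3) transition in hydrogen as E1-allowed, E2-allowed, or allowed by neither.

Δl = 3 − 0 = +3; l_i + l_f = 3.
Δm_l = -3.
E1 (Δl = ±1, |Δm_l| ≤ 1): not satisfied.
E2 (Δl = 0,±2, l_i+l_f ≥ 2, |Δm_l| ≤ 2): not satisfied.

neither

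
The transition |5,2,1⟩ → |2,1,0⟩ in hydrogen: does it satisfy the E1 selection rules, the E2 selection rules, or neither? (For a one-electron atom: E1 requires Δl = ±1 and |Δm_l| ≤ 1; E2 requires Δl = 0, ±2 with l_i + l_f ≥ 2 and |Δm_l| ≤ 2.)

E1

Δl = 1 − 2 = -1; l_i + l_f = 3.
Δm_l = -1.
E1 (Δl = ±1, |Δm_l| ≤ 1): satisfied.
E2 (Δl = 0,±2, l_i+l_f ≥ 2, |Δm_l| ≤ 2): not satisfied.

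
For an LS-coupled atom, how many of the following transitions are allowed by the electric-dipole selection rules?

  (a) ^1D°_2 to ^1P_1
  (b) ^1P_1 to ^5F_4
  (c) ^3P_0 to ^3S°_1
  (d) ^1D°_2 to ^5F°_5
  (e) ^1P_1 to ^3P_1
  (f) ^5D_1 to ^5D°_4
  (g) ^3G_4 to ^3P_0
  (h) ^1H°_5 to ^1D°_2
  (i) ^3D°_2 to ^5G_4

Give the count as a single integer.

(a) allowed
(b) forbidden (parity, ΔS, ΔL, ΔJ fail)
(c) allowed
(d) forbidden (parity, ΔS, ΔJ fail)
(e) forbidden (parity, ΔS fail)
(f) forbidden (ΔJ fails)
(g) forbidden (parity, ΔL, ΔJ fail)
(h) forbidden (parity, ΔL, ΔJ fail)
(i) forbidden (ΔS, ΔL, ΔJ fail)
Total allowed: 2 of 9.

2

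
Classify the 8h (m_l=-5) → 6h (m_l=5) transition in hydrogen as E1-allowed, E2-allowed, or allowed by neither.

neither

Δl = 5 − 5 = +0; l_i + l_f = 10.
Δm_l = +10.
E1 (Δl = ±1, |Δm_l| ≤ 1): not satisfied.
E2 (Δl = 0,±2, l_i+l_f ≥ 2, |Δm_l| ≤ 2): not satisfied.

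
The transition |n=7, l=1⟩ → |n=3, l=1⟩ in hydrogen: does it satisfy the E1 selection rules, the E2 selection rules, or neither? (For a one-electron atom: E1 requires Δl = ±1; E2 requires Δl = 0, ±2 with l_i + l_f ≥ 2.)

Δl = 1 − 1 = +0; l_i + l_f = 2.
E1 (Δl = ±1): not satisfied.
E2 (Δl = 0,±2, l_i+l_f ≥ 2): satisfied.

E2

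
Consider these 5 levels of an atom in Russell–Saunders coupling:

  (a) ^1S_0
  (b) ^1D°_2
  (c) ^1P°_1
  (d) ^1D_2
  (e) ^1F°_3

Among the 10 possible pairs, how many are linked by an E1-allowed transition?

(a)–(b): forbidden (ΔL, ΔJ).
(a)–(c): allowed.
(a)–(d): forbidden (parity, ΔL, ΔJ).
(a)–(e): forbidden (ΔL, ΔJ).
(b)–(c): forbidden (parity).
(b)–(d): allowed.
(b)–(e): forbidden (parity).
(c)–(d): allowed.
(c)–(e): forbidden (parity, ΔL, ΔJ).
(d)–(e): allowed.
Allowed pairs: 4 of 10.

4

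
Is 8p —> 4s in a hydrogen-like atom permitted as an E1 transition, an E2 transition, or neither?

E1

Δl = 0 − 1 = -1; l_i + l_f = 1.
E1 (Δl = ±1): satisfied.
E2 (Δl = 0,±2, l_i+l_f ≥ 2): not satisfied.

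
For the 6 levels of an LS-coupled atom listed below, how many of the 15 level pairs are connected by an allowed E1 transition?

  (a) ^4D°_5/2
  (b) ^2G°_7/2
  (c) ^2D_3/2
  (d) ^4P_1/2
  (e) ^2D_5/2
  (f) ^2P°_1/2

(a)–(b): forbidden (parity, ΔS, ΔL).
(a)–(c): forbidden (ΔS).
(a)–(d): forbidden (ΔJ).
(a)–(e): forbidden (ΔS).
(a)–(f): forbidden (parity, ΔS, ΔJ).
(b)–(c): forbidden (ΔL, ΔJ).
(b)–(d): forbidden (ΔS, ΔL, ΔJ).
(b)–(e): forbidden (ΔL).
(b)–(f): forbidden (parity, ΔL, ΔJ).
(c)–(d): forbidden (parity, ΔS).
(c)–(e): forbidden (parity).
(c)–(f): allowed.
(d)–(e): forbidden (parity, ΔS, ΔJ).
(d)–(f): forbidden (ΔS).
(e)–(f): forbidden (ΔJ).
Allowed pairs: 1 of 15.

1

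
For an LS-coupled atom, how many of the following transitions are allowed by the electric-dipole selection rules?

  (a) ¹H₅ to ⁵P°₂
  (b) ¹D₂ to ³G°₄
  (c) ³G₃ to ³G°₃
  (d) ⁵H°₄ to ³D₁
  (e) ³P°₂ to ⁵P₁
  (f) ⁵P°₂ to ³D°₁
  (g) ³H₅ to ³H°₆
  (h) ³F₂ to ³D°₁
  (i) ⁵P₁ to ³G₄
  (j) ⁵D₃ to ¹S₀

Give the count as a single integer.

(a) forbidden (ΔS, ΔL, ΔJ fail)
(b) forbidden (ΔS, ΔL, ΔJ fail)
(c) allowed
(d) forbidden (ΔS, ΔL, ΔJ fail)
(e) forbidden (ΔS fails)
(f) forbidden (parity, ΔS fail)
(g) allowed
(h) allowed
(i) forbidden (parity, ΔS, ΔL, ΔJ fail)
(j) forbidden (parity, ΔS, ΔL, ΔJ fail)
Total allowed: 3 of 10.

3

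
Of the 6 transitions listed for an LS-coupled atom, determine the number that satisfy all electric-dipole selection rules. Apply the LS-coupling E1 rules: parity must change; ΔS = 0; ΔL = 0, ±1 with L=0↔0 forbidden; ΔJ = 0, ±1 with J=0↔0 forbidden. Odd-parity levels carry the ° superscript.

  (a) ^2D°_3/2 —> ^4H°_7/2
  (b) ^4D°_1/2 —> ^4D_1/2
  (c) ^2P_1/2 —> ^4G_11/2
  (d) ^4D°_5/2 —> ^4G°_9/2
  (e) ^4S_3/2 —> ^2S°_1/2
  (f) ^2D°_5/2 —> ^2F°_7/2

1

(a) forbidden (parity, ΔS, ΔL, ΔJ fail)
(b) allowed
(c) forbidden (parity, ΔS, ΔL, ΔJ fail)
(d) forbidden (parity, ΔL, ΔJ fail)
(e) forbidden (ΔS, ΔL fail)
(f) forbidden (parity fails)
Total allowed: 1 of 6.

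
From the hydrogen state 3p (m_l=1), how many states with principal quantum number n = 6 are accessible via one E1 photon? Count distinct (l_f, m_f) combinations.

4

E1 requires Δl = ±1, so l_f ∈ {0, 2}; with 0 ≤ l_f ≤ n_f−1 = 5, the allowed l_f values are {0, 2}.
For l_f = 0: m_f ∈ {m_i−1, m_i, m_i+1} ∩ [−0, 0] = {0} → 1 state.
For l_f = 2: m_f ∈ {m_i−1, m_i, m_i+1} ∩ [−2, 2] = {0, 1, 2} → 3 states.
Total: 4.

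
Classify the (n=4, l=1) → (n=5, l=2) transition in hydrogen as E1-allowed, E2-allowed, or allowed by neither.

Δl = 2 − 1 = +1; l_i + l_f = 3.
E1 (Δl = ±1): satisfied.
E2 (Δl = 0,±2, l_i+l_f ≥ 2): not satisfied.

E1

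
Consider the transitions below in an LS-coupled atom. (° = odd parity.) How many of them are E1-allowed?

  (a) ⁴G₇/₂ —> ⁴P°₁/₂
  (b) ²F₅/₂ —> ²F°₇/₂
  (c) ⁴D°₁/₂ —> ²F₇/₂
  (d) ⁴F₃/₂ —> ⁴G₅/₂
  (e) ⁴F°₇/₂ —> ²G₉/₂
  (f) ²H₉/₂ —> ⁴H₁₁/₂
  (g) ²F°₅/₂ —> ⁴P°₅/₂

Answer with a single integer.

1

(a) forbidden (ΔL, ΔJ fail)
(b) allowed
(c) forbidden (ΔS, ΔJ fail)
(d) forbidden (parity fails)
(e) forbidden (ΔS fails)
(f) forbidden (parity, ΔS fail)
(g) forbidden (parity, ΔS, ΔL fail)
Total allowed: 1 of 7.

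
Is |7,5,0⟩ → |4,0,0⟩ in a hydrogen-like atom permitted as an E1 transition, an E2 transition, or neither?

neither

Δl = 0 − 5 = -5; l_i + l_f = 5.
Δm_l = +0.
E1 (Δl = ±1, |Δm_l| ≤ 1): not satisfied.
E2 (Δl = 0,±2, l_i+l_f ≥ 2, |Δm_l| ≤ 2): not satisfied.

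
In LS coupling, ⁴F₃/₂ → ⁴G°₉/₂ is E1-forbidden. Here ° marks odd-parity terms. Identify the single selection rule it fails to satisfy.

the ΔJ = 0, ±1 rule

Parity must change: even → odd — ok.
ΔL = 0, ±1 (not L=0↔0): L: 3 → 4, ΔL = +1 — ok.
ΔS = 0: S: 3/2 → 3/2 — ok.
ΔJ = 0, ±1 (not J=0↔0): J: 3/2 → 9/2, ΔJ = +3 — fails.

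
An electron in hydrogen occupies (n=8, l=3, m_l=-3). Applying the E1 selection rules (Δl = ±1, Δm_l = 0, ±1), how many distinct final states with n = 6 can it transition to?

4

E1 requires Δl = ±1, so l_f ∈ {2, 4}; with 0 ≤ l_f ≤ n_f−1 = 5, the allowed l_f values are {2, 4}.
For l_f = 2: m_f ∈ {m_i−1, m_i, m_i+1} ∩ [−2, 2] = {-2} → 1 state.
For l_f = 4: m_f ∈ {m_i−1, m_i, m_i+1} ∩ [−4, 4] = {-4, -3, -2} → 3 states.
Total: 4.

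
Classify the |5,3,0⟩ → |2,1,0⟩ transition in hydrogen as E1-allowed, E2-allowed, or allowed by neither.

Δl = 1 − 3 = -2; l_i + l_f = 4.
Δm_l = +0.
E1 (Δl = ±1, |Δm_l| ≤ 1): not satisfied.
E2 (Δl = 0,±2, l_i+l_f ≥ 2, |Δm_l| ≤ 2): satisfied.

E2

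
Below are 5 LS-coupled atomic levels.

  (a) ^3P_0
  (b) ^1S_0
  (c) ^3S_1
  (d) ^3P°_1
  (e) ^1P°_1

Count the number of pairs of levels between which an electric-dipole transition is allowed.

(a)–(b): forbidden (parity, ΔS, ΔJ).
(a)–(c): forbidden (parity).
(a)–(d): allowed.
(a)–(e): forbidden (ΔS).
(b)–(c): forbidden (parity, ΔS, ΔL).
(b)–(d): forbidden (ΔS).
(b)–(e): allowed.
(c)–(d): allowed.
(c)–(e): forbidden (ΔS).
(d)–(e): forbidden (parity, ΔS).
Allowed pairs: 3 of 10.

3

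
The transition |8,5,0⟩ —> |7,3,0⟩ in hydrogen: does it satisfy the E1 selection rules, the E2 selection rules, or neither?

E2

Δl = 3 − 5 = -2; l_i + l_f = 8.
Δm_l = +0.
E1 (Δl = ±1, |Δm_l| ≤ 1): not satisfied.
E2 (Δl = 0,±2, l_i+l_f ≥ 2, |Δm_l| ≤ 2): satisfied.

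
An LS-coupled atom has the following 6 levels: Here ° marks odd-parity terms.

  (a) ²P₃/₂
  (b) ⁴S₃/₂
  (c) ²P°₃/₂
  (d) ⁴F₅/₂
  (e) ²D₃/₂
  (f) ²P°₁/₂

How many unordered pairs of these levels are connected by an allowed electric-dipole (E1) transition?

4

(a)–(b): forbidden (parity, ΔS).
(a)–(c): allowed.
(a)–(d): forbidden (parity, ΔS, ΔL).
(a)–(e): forbidden (parity).
(a)–(f): allowed.
(b)–(c): forbidden (ΔS).
(b)–(d): forbidden (parity, ΔL).
(b)–(e): forbidden (parity, ΔS, ΔL).
(b)–(f): forbidden (ΔS).
(c)–(d): forbidden (ΔS, ΔL).
(c)–(e): allowed.
(c)–(f): forbidden (parity).
(d)–(e): forbidden (parity, ΔS).
(d)–(f): forbidden (ΔS, ΔL, ΔJ).
(e)–(f): allowed.
Allowed pairs: 4 of 15.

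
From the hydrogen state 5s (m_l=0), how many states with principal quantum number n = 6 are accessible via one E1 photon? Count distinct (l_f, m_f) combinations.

3

E1 requires Δl = ±1, so l_f ∈ {-1, 1}; with 0 ≤ l_f ≤ n_f−1 = 5, the allowed l_f values are {1}.
For l_f = 1: m_f ∈ {m_i−1, m_i, m_i+1} ∩ [−1, 1] = {-1, 0, 1} → 3 states.
Total: 3.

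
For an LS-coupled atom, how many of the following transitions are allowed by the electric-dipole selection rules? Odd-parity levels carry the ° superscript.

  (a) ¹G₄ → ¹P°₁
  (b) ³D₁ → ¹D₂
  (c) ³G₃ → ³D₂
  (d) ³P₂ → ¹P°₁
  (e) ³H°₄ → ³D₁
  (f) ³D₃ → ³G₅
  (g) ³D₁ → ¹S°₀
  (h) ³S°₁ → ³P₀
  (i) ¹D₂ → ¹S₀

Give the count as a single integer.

1

(a) forbidden (ΔL, ΔJ fail)
(b) forbidden (parity, ΔS fail)
(c) forbidden (parity, ΔL fail)
(d) forbidden (ΔS fails)
(e) forbidden (ΔL, ΔJ fail)
(f) forbidden (parity, ΔL, ΔJ fail)
(g) forbidden (ΔS, ΔL fail)
(h) allowed
(i) forbidden (parity, ΔL, ΔJ fail)
Total allowed: 1 of 9.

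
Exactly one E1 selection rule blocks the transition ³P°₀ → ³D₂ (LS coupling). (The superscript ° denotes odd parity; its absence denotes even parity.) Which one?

Reading off the term symbols: S 1→1, L 1→2, J 0→2, parity odd→even.
Parity must change: odd → even — passes.
ΔS = 0: S: 1 → 1 — passes.
ΔL = 0, ±1 (not L=0↔0): L: 1 → 2, ΔL = +1 — passes.
ΔJ = 0, ±1 (not J=0↔0): J: 0 → 2, ΔJ = +2 — fails.

the ΔJ = 0, ±1 rule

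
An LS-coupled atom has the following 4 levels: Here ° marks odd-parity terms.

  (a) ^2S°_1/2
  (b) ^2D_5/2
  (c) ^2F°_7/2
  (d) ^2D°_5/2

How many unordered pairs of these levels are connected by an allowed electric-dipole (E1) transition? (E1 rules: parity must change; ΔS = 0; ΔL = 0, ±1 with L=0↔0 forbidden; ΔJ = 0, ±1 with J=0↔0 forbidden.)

(a)–(b): forbidden (ΔL, ΔJ).
(a)–(c): forbidden (parity, ΔL, ΔJ).
(a)–(d): forbidden (parity, ΔL, ΔJ).
(b)–(c): allowed.
(b)–(d): allowed.
(c)–(d): forbidden (parity).
Allowed pairs: 2 of 6.

2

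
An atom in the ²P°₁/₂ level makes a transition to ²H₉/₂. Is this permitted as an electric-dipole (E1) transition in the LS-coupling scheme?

forbidden

Initial level: S=1/2, L=1, J=1/2, parity odd. Final level: S=1/2, L=5, J=9/2, parity even.
Parity must change: odd → even — passes.
ΔS = 0: S: 1/2 → 1/2 — passes.
ΔL = 0, ±1 (not L=0↔0): L: 1 → 5, ΔL = +4 — fails.
ΔJ = 0, ±1 (not J=0↔0): J: 1/2 → 9/2, ΔJ = +4 — fails.
Rule(s) violated: ΔL, ΔJ.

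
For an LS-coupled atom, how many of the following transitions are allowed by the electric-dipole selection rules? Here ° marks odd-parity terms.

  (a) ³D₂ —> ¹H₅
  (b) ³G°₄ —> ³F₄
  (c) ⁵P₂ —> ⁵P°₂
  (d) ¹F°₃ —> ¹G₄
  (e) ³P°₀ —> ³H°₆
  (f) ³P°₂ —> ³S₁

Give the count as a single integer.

4

(a) forbidden (parity, ΔS, ΔL, ΔJ fail)
(b) allowed
(c) allowed
(d) allowed
(e) forbidden (parity, ΔL, ΔJ fail)
(f) allowed
Total allowed: 4 of 6.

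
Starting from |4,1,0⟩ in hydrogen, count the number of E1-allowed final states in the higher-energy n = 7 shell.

E1 requires Δl = ±1, so l_f ∈ {0, 2}; with 0 ≤ l_f ≤ n_f−1 = 6, the allowed l_f values are {0, 2}.
For l_f = 0: m_f ∈ {m_i−1, m_i, m_i+1} ∩ [−0, 0] = {0} → 1 state.
For l_f = 2: m_f ∈ {m_i−1, m_i, m_i+1} ∩ [−2, 2] = {-1, 0, 1} → 3 states.
Total: 4.

4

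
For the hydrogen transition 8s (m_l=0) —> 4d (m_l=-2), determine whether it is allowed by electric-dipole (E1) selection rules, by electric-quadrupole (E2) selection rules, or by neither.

E2

Δl = 2 − 0 = +2; l_i + l_f = 2.
Δm_l = -2.
E1 (Δl = ±1, |Δm_l| ≤ 1): not satisfied.
E2 (Δl = 0,±2, l_i+l_f ≥ 2, |Δm_l| ≤ 2): satisfied.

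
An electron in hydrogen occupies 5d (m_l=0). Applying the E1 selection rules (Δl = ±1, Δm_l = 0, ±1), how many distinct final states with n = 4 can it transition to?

6

E1 requires Δl = ±1, so l_f ∈ {1, 3}; with 0 ≤ l_f ≤ n_f−1 = 3, the allowed l_f values are {1, 3}.
For l_f = 1: m_f ∈ {m_i−1, m_i, m_i+1} ∩ [−1, 1] = {-1, 0, 1} → 3 states.
For l_f = 3: m_f ∈ {m_i−1, m_i, m_i+1} ∩ [−3, 3] = {-1, 0, 1} → 3 states.
Total: 6.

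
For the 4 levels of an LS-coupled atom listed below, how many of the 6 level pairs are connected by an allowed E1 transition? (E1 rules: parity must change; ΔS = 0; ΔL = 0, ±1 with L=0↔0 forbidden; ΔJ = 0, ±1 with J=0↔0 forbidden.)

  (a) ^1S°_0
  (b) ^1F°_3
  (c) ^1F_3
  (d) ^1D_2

2

(a)–(b): forbidden (parity, ΔL, ΔJ).
(a)–(c): forbidden (ΔL, ΔJ).
(a)–(d): forbidden (ΔL, ΔJ).
(b)–(c): allowed.
(b)–(d): allowed.
(c)–(d): forbidden (parity).
Allowed pairs: 2 of 6.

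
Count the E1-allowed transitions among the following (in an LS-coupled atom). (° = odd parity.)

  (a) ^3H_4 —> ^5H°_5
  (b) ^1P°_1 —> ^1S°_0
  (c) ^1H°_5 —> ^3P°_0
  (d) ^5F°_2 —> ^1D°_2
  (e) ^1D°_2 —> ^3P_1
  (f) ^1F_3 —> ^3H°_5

0

(a) forbidden (ΔS fails)
(b) forbidden (parity fails)
(c) forbidden (parity, ΔS, ΔL, ΔJ fail)
(d) forbidden (parity, ΔS fail)
(e) forbidden (ΔS fails)
(f) forbidden (ΔS, ΔL, ΔJ fail)
Total allowed: 0 of 6.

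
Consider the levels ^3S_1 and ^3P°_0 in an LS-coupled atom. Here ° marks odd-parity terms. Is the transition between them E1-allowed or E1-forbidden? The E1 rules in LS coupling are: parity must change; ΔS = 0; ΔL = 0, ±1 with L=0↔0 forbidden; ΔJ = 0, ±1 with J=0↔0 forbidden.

Reading off the term symbols: S 1→1, L 0→1, J 1→0, parity even→odd.
ΔJ = 0, ±1 (not J=0↔0): J: 1 → 0, ΔJ = -1 — satisfied.
Parity must change: even → odd — satisfied.
ΔL = 0, ±1 (not L=0↔0): L: 0 → 1, ΔL = +1 — satisfied.
ΔS = 0: S: 1 → 1 — satisfied.
All four E1 rules are satisfied.

allowed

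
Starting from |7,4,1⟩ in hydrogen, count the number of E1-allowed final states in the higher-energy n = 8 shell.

6

E1 requires Δl = ±1, so l_f ∈ {3, 5}; with 0 ≤ l_f ≤ n_f−1 = 7, the allowed l_f values are {3, 5}.
For l_f = 3: m_f ∈ {m_i−1, m_i, m_i+1} ∩ [−3, 3] = {0, 1, 2} → 3 states.
For l_f = 5: m_f ∈ {m_i−1, m_i, m_i+1} ∩ [−5, 5] = {0, 1, 2} → 3 states.
Total: 6.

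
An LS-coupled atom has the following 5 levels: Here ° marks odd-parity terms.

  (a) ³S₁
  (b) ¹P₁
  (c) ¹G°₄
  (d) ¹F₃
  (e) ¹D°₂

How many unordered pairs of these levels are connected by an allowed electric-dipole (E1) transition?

3

(a)–(b): forbidden (parity, ΔS).
(a)–(c): forbidden (ΔS, ΔL, ΔJ).
(a)–(d): forbidden (parity, ΔS, ΔL, ΔJ).
(a)–(e): forbidden (ΔS, ΔL).
(b)–(c): forbidden (ΔL, ΔJ).
(b)–(d): forbidden (parity, ΔL, ΔJ).
(b)–(e): allowed.
(c)–(d): allowed.
(c)–(e): forbidden (parity, ΔL, ΔJ).
(d)–(e): allowed.
Allowed pairs: 3 of 10.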